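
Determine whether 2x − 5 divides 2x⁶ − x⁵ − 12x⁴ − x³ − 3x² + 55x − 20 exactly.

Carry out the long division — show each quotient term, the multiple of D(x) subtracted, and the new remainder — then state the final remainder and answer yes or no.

R(x) = 5, so D(x) is not a factor of P(x). no

Step 1: lead(2x⁶ − x⁵ − 12x⁴ − x³ − 3x² + 55x − 20) ÷ lead(D) = 2x⁶ ÷ 2x = x⁵. Subtract (x⁵)·D = 2x⁶ − 5x⁵. Remainder: 4x⁵ − 12x⁴ − x³ − 3x² + 55x − 20.
Step 2: lead(4x⁵ − 12x⁴ − x³ − 3x² + 55x − 20) ÷ lead(D) = 4x⁵ ÷ 2x = 2x⁴. Subtract (2x⁴)·D = 4x⁵ − 10x⁴. Remainder: −2x⁴ − x³ − 3x² + 55x − 20.
Step 3: lead(−2x⁴ − x³ − 3x² + 55x − 20) ÷ lead(D) = −2x⁴ ÷ 2x = −x³. Subtract (−x³)·D = −2x⁴ + 5x³. Remainder: −6x³ − 3x² + 55x − 20.
Step 4: lead(−6x³ − 3x² + 55x − 20) ÷ lead(D) = −6x³ ÷ 2x = −3x². Subtract (−3x²)·D = −6x³ + 15x². Remainder: −18x² + 55x − 20.
Step 5: lead(−18x² + 55x − 20) ÷ lead(D) = −18x² ÷ 2x = −9x. Subtract (−9x)·D = −18x² + 45x. Remainder: 10x − 20.
Step 6: lead(10x − 20) ÷ lead(D) = 10x ÷ 2x = 5. Subtract (5)·D = 10x − 25. Remainder: 5.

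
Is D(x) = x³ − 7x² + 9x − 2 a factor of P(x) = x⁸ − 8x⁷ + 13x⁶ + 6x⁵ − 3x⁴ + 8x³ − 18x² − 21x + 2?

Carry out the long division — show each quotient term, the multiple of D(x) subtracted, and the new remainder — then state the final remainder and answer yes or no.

Step 1: lead(x⁸ − 8x⁷ + 13x⁶ + 6x⁵ − 3x⁴ + 8x³ − 18x² − 21x + 2) ÷ lead(D) = x⁸ ÷ x³ = x⁵. Subtract (x⁵)·D = x⁸ − 7x⁷ + 9x⁶ − 2x⁵. Remainder: −x⁷ + 4x⁶ + 8x⁵ − 3x⁴ + 8x³ − 18x² − 21x + 2.
Step 2: lead(−x⁷ + 4x⁶ + 8x⁵ − 3x⁴ + 8x³ − 18x² − 21x + 2) ÷ lead(D) = −x⁷ ÷ x³ = −x⁴. Subtract (−x⁴)·D = −x⁷ + 7x⁶ − 9x⁵ + 2x⁴. Remainder: −3x⁶ + 17x⁵ − 5x⁴ + 8x³ − 18x² − 21x + 2.
Step 3: lead(−3x⁶ + 17x⁵ − 5x⁴ + 8x³ − 18x² − 21x + 2) ÷ lead(D) = −3x⁶ ÷ x³ = −3x³. Subtract (−3x³)·D = −3x⁶ + 21x⁵ − 27x⁴ + 6x³. Remainder: −4x⁵ + 22x⁴ + 2x³ − 18x² − 21x + 2.
Step 4: lead(−4x⁵ + 22x⁴ + 2x³ − 18x² − 21x + 2) ÷ lead(D) = −4x⁵ ÷ x³ = −4x². Subtract (−4x²)·D = −4x⁵ + 28x⁴ − 36x³ + 8x². Remainder: −6x⁴ + 38x³ − 26x² − 21x + 2.
Step 5: lead(−6x⁴ + 38x³ − 26x² − 21x + 2) ÷ lead(D) = −6x⁴ ÷ x³ = −6x. Subtract (−6x)·D = −6x⁴ + 42x³ − 54x² + 12x. Remainder: −4x³ + 28x² − 33x + 2.
Step 6: lead(−4x³ + 28x² − 33x + 2) ÷ lead(D) = −4x³ ÷ x³ = −4. Subtract (−4)·D = −4x³ + 28x² − 36x + 8. Remainder: 3x − 6.

R(x) = 3x − 6, so D(x) is not a factor of P(x). no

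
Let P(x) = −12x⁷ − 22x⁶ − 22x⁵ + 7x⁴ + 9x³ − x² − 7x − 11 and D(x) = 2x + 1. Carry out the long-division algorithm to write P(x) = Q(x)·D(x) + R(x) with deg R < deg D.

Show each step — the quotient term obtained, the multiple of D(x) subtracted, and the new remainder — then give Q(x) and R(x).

Step 1: lead(−12x⁷ − 22x⁶ − 22x⁵ + 7x⁴ + 9x³ − x² − 7x − 11) ÷ lead(D) = −12x⁷ ÷ 2x = −6x⁶. Subtract (−6x⁶)·D = −12x⁷ − 6x⁶. Remainder: −16x⁶ − 22x⁵ + 7x⁴ + 9x³ − x² − 7x − 11.
Step 2: lead(−16x⁶ − 22x⁵ + 7x⁴ + 9x³ − x² − 7x − 11) ÷ lead(D) = −16x⁶ ÷ 2x = −8x⁵. Subtract (−8x⁵)·D = −16x⁶ − 8x⁵. Remainder: −14x⁵ + 7x⁴ + 9x³ − x² − 7x − 11.
Step 3: lead(−14x⁵ + 7x⁴ + 9x³ − x² − 7x − 11) ÷ lead(D) = −14x⁵ ÷ 2x = −7x⁴. Subtract (−7x⁴)·D = −14x⁵ − 7x⁴. Remainder: 14x⁴ + 9x³ − x² − 7x − 11.
Step 4: lead(14x⁴ + 9x³ − x² − 7x − 11) ÷ lead(D) = 14x⁴ ÷ 2x = 7x³. Subtract (7x³)·D = 14x⁴ + 7x³. Remainder: 2x³ − x² − 7x − 11.
Step 5: lead(2x³ − x² − 7x − 11) ÷ lead(D) = 2x³ ÷ 2x = x². Subtract (x²)·D = 2x³ + x². Remainder: −2x² − 7x − 11.
Step 6: lead(−2x² − 7x − 11) ÷ lead(D) = −2x² ÷ 2x = −x. Subtract (−x)·D = −2x² − x. Remainder: −6x − 11.
Step 7: lead(−6x − 11) ÷ lead(D) = −6x ÷ 2x = −3. Subtract (−3)·D = −6x − 3. Remainder: −8.

Q(x) = −6x⁶ − 8x⁵ − 7x⁴ + 7x³ + x² − x − 3; R(x) = −8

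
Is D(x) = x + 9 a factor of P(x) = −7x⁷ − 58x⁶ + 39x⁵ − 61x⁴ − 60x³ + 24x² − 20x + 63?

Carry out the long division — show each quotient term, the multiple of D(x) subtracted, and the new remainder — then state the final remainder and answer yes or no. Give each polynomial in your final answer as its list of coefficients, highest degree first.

Step 1: lead(−7x⁷ − 58x⁶ + 39x⁵ − 61x⁴ − 60x³ + 24x² − 20x + 63) ÷ lead(D) = −7x⁷ ÷ x = −7x⁶. Subtract (−7x⁶)·D = −7x⁷ − 63x⁶. Remainder: 5x⁶ + 39x⁵ − 61x⁴ − 60x³ + 24x² − 20x + 63.
Step 2: lead(5x⁶ + 39x⁵ − 61x⁴ − 60x³ + 24x² − 20x + 63) ÷ lead(D) = 5x⁶ ÷ x = 5x⁵. Subtract (5x⁵)·D = 5x⁶ + 45x⁵. Remainder: −6x⁵ − 61x⁴ − 60x³ + 24x² − 20x + 63.
Step 3: lead(−6x⁵ − 61x⁴ − 60x³ + 24x² − 20x + 63) ÷ lead(D) = −6x⁵ ÷ x = −6x⁴. Subtract (−6x⁴)·D = −6x⁵ − 54x⁴. Remainder: −7x⁴ − 60x³ + 24x² − 20x + 63.
Step 4: lead(−7x⁴ − 60x³ + 24x² − 20x + 63) ÷ lead(D) = −7x⁴ ÷ x = −7x³. Subtract (−7x³)·D = −7x⁴ − 63x³. Remainder: 3x³ + 24x² − 20x + 63.
Step 5: lead(3x³ + 24x² − 20x + 63) ÷ lead(D) = 3x³ ÷ x = 3x². Subtract (3x²)·D = 3x³ + 27x². Remainder: −3x² − 20x + 63.
Step 6: lead(−3x² − 20x + 63) ÷ lead(D) = −3x² ÷ x = −3x. Subtract (−3x)·D = −3x² − 27x. Remainder: 7x + 63.
Step 7: lead(7x + 63) ÷ lead(D) = 7x ÷ x = 7. Subtract (7)·D = 7x + 63. Remainder: 0.

R = [0], so D(x) is a factor of P(x). yes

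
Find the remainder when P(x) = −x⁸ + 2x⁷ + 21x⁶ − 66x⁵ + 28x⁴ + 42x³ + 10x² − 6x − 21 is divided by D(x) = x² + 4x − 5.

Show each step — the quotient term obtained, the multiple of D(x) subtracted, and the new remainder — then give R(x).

R(x) = 9

Step 1: lead(−x⁸ + 2x⁷ + 21x⁶ − 66x⁵ + 28x⁴ + 42x³ + 10x² − 6x − 21) ÷ lead(D) = −x⁸ ÷ x² = −x⁶. Subtract (−x⁶)·D = −x⁸ − 4x⁷ + 5x⁶. Remainder: 6x⁷ + 16x⁶ − 66x⁵ + 28x⁴ + 42x³ + 10x² − 6x − 21.
Step 2: lead(6x⁷ + 16x⁶ − 66x⁵ + 28x⁴ + 42x³ + 10x² − 6x − 21) ÷ lead(D) = 6x⁷ ÷ x² = 6x⁵. Subtract (6x⁵)·D = 6x⁷ + 24x⁶ − 30x⁵. Remainder: −8x⁶ − 36x⁵ + 28x⁴ + 42x³ + 10x² − 6x − 21.
Step 3: lead(−8x⁶ − 36x⁵ + 28x⁴ + 42x³ + 10x² − 6x − 21) ÷ lead(D) = −8x⁶ ÷ x² = −8x⁴. Subtract (−8x⁴)·D = −8x⁶ − 32x⁵ + 40x⁴. Remainder: −4x⁵ − 12x⁴ + 42x³ + 10x² − 6x − 21.
Step 4: lead(−4x⁵ − 12x⁴ + 42x³ + 10x² − 6x − 21) ÷ lead(D) = −4x⁵ ÷ x² = −4x³. Subtract (−4x³)·D = −4x⁵ − 16x⁴ + 20x³. Remainder: 4x⁴ + 22x³ + 10x² − 6x − 21.
Step 5: lead(4x⁴ + 22x³ + 10x² − 6x − 21) ÷ lead(D) = 4x⁴ ÷ x² = 4x². Subtract (4x²)·D = 4x⁴ + 16x³ − 20x². Remainder: 6x³ + 30x² − 6x − 21.
Step 6: lead(6x³ + 30x² − 6x − 21) ÷ lead(D) = 6x³ ÷ x² = 6x. Subtract (6x)·D = 6x³ + 24x² − 30x. Remainder: 6x² + 24x − 21.
Step 7: lead(6x² + 24x − 21) ÷ lead(D) = 6x² ÷ x² = 6. Subtract (6)·D = 6x² + 24x − 30. Remainder: 9.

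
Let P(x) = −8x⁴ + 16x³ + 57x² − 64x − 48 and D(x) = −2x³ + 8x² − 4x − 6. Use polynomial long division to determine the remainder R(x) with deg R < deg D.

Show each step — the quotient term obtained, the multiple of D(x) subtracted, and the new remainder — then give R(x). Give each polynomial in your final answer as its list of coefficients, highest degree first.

R = [9, -8, 0]

Step 1: lead(−8x⁴ + 16x³ + 57x² − 64x − 48) ÷ lead(D) = −8x⁴ ÷ −2x³ = 4x. Subtract (4x)·D = −8x⁴ + 32x³ − 16x² − 24x. Remainder: −16x³ + 73x² − 40x − 48.
Step 2: lead(−16x³ + 73x² − 40x − 48) ÷ lead(D) = −16x³ ÷ −2x³ = 8. Subtract (8)·D = −16x³ + 64x² − 32x − 48. Remainder: 9x² − 8x.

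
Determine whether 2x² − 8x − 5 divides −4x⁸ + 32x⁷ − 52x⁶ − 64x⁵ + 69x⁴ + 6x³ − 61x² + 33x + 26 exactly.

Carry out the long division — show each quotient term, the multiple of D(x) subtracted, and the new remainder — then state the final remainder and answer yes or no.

Step 1: lead(−4x⁸ + 32x⁷ − 52x⁶ − 64x⁵ + 69x⁴ + 6x³ − 61x² + 33x + 26) ÷ lead(D) = −4x⁸ ÷ 2x² = −2x⁶. Subtract (−2x⁶)·D = −4x⁸ + 16x⁷ + 10x⁶. Remainder: 16x⁷ − 62x⁶ − 64x⁵ + 69x⁴ + 6x³ − 61x² + 33x + 26.
Step 2: lead(16x⁷ − 62x⁶ − 64x⁵ + 69x⁴ + 6x³ − 61x² + 33x + 26) ÷ lead(D) = 16x⁷ ÷ 2x² = 8x⁵. Subtract (8x⁵)·D = 16x⁷ − 64x⁶ − 40x⁵. Remainder: 2x⁶ − 24x⁵ + 69x⁴ + 6x³ − 61x² + 33x + 26.
Step 3: lead(2x⁶ − 24x⁵ + 69x⁴ + 6x³ − 61x² + 33x + 26) ÷ lead(D) = 2x⁶ ÷ 2x² = x⁴. Subtract (x⁴)·D = 2x⁶ − 8x⁵ − 5x⁴. Remainder: −16x⁵ + 74x⁴ + 6x³ − 61x² + 33x + 26.
Step 4: lead(−16x⁵ + 74x⁴ + 6x³ − 61x² + 33x + 26) ÷ lead(D) = −16x⁵ ÷ 2x² = −8x³. Subtract (−8x³)·D = −16x⁵ + 64x⁴ + 40x³. Remainder: 10x⁴ − 34x³ − 61x² + 33x + 26.
Step 5: lead(10x⁴ − 34x³ − 61x² + 33x + 26) ÷ lead(D) = 10x⁴ ÷ 2x² = 5x². Subtract (5x²)·D = 10x⁴ − 40x³ − 25x². Remainder: 6x³ − 36x² + 33x + 26.
Step 6: lead(6x³ − 36x² + 33x + 26) ÷ lead(D) = 6x³ ÷ 2x² = 3x. Subtract (3x)·D = 6x³ − 24x² − 15x. Remainder: −12x² + 48x + 26.
Step 7: lead(−12x² + 48x + 26) ÷ lead(D) = −12x² ÷ 2x² = −6. Subtract (−6)·D = −12x² + 48x + 30. Remainder: −4.

R(x) = −4, so D(x) is not a factor of P(x). no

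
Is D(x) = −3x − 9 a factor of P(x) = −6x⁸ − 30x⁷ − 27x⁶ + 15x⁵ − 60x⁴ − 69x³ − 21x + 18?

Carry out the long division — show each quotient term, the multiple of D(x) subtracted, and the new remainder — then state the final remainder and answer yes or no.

R(x) = 0, so D(x) is a factor of P(x). yes

Step 1: lead(−6x⁸ − 30x⁷ − 27x⁶ + 15x⁵ − 60x⁴ − 69x³ − 21x + 18) ÷ lead(D) = −6x⁸ ÷ −3x = 2x⁷. Subtract (2x⁷)·D = −6x⁸ − 18x⁷. Remainder: −12x⁷ − 27x⁶ + 15x⁵ − 60x⁴ − 69x³ − 21x + 18.
Step 2: lead(−12x⁷ − 27x⁶ + 15x⁵ − 60x⁴ − 69x³ − 21x + 18) ÷ lead(D) = −12x⁷ ÷ −3x = 4x⁶. Subtract (4x⁶)·D = −12x⁷ − 36x⁶. Remainder: 9x⁶ + 15x⁵ − 60x⁴ − 69x³ − 21x + 18.
Step 3: lead(9x⁶ + 15x⁵ − 60x⁴ − 69x³ − 21x + 18) ÷ lead(D) = 9x⁶ ÷ −3x = −3x⁵. Subtract (−3x⁵)·D = 9x⁶ + 27x⁵. Remainder: −12x⁵ − 60x⁴ − 69x³ − 21x + 18.
Step 4: lead(−12x⁵ − 60x⁴ − 69x³ − 21x + 18) ÷ lead(D) = −12x⁵ ÷ −3x = 4x⁴. Subtract (4x⁴)·D = −12x⁵ − 36x⁴. Remainder: −24x⁴ − 69x³ − 21x + 18.
Step 5: lead(−24x⁴ − 69x³ − 21x + 18) ÷ lead(D) = −24x⁴ ÷ −3x = 8x³. Subtract (8x³)·D = −24x⁴ − 72x³. Remainder: 3x³ − 21x + 18.
Step 6: lead(3x³ − 21x + 18) ÷ lead(D) = 3x³ ÷ −3x = −x². Subtract (−x²)·D = 3x³ + 9x². Remainder: −9x² − 21x + 18.
Step 7: lead(−9x² − 21x + 18) ÷ lead(D) = −9x² ÷ −3x = 3x. Subtract (3x)·D = −9x² − 27x. Remainder: 6x + 18.
Step 8: lead(6x + 18) ÷ lead(D) = 6x ÷ −3x = −2. Subtract (−2)·D = 6x + 18. Remainder: 0.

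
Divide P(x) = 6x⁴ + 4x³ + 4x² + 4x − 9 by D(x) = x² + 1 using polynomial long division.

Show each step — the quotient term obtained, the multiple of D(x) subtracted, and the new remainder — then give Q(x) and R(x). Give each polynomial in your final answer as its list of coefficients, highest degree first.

Q = [6, 4, -2]; R = [-7]

Step 1: lead(6x⁴ + 4x³ + 4x² + 4x − 9) ÷ lead(D) = 6x⁴ ÷ x² = 6x². Subtract (6x²)·D = 6x⁴ + 6x². Remainder: 4x³ − 2x² + 4x − 9.
Step 2: lead(4x³ − 2x² + 4x − 9) ÷ lead(D) = 4x³ ÷ x² = 4x. Subtract (4x)·D = 4x³ + 4x. Remainder: −2x² − 9.
Step 3: lead(−2x² − 9) ÷ lead(D) = −2x² ÷ x² = −2. Subtract (−2)·D = −2x² − 2. Remainder: −7.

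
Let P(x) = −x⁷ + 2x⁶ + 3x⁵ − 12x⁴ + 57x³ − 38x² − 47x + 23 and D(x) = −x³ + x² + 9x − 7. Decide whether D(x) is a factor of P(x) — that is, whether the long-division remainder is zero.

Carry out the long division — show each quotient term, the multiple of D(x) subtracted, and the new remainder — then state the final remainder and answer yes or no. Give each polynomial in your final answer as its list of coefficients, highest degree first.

R = [-8, -4, -5], so D(x) is not a factor of P(x). no

Step 1: lead(−x⁷ + 2x⁶ + 3x⁵ − 12x⁴ + 57x³ − 38x² − 47x + 23) ÷ lead(D) = −x⁷ ÷ −x³ = x⁴. Subtract (x⁴)·D = −x⁷ + x⁶ + 9x⁵ − 7x⁴. Remainder: x⁶ − 6x⁵ − 5x⁴ + 57x³ − 38x² − 47x + 23.
Step 2: lead(x⁶ − 6x⁵ − 5x⁴ + 57x³ − 38x² − 47x + 23) ÷ lead(D) = x⁶ ÷ −x³ = −x³. Subtract (−x³)·D = x⁶ − x⁵ − 9x⁴ + 7x³. Remainder: −5x⁵ + 4x⁴ + 50x³ − 38x² − 47x + 23.
Step 3: lead(−5x⁵ + 4x⁴ + 50x³ − 38x² − 47x + 23) ÷ lead(D) = −5x⁵ ÷ −x³ = 5x². Subtract (5x²)·D = −5x⁵ + 5x⁴ + 45x³ − 35x². Remainder: −x⁴ + 5x³ − 3x² − 47x + 23.
Step 4: lead(−x⁴ + 5x³ − 3x² − 47x + 23) ÷ lead(D) = −x⁴ ÷ −x³ = x. Subtract (x)·D = −x⁴ + x³ + 9x² − 7x. Remainder: 4x³ − 12x² − 40x + 23.
Step 5: lead(4x³ − 12x² − 40x + 23) ÷ lead(D) = 4x³ ÷ −x³ = −4. Subtract (−4)·D = 4x³ − 4x² − 36x + 28. Remainder: −8x² − 4x − 5.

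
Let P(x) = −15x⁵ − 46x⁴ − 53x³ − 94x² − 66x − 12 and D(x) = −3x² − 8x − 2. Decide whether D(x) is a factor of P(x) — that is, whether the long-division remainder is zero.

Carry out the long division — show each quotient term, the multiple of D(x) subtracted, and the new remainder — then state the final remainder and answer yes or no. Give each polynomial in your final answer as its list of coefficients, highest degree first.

R = [0], so D(x) is a factor of P(x). yes

Step 1: lead(−15x⁵ − 46x⁴ − 53x³ − 94x² − 66x − 12) ÷ lead(D) = −15x⁵ ÷ −3x² = 5x³. Subtract (5x³)·D = −15x⁵ − 40x⁴ − 10x³. Remainder: −6x⁴ − 43x³ − 94x² − 66x − 12.
Step 2: lead(−6x⁴ − 43x³ − 94x² − 66x − 12) ÷ lead(D) = −6x⁴ ÷ −3x² = 2x². Subtract (2x²)·D = −6x⁴ − 16x³ − 4x². Remainder: −27x³ − 90x² − 66x − 12.
Step 3: lead(−27x³ − 90x² − 66x − 12) ÷ lead(D) = −27x³ ÷ −3x² = 9x. Subtract (9x)·D = −27x³ − 72x² − 18x. Remainder: −18x² − 48x − 12.
Step 4: lead(−18x² − 48x − 12) ÷ lead(D) = −18x² ÷ −3x² = 6. Subtract (6)·D = −18x² − 48x − 12. Remainder: 0.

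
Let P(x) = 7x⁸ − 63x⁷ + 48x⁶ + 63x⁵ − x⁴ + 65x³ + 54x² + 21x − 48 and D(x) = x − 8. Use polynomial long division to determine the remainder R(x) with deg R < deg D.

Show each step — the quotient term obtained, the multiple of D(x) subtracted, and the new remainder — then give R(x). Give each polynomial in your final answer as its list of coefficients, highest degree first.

R = [-8]

Step 1: lead(7x⁸ − 63x⁷ + 48x⁶ + 63x⁵ − x⁴ + 65x³ + 54x² + 21x − 48) ÷ lead(D) = 7x⁸ ÷ x = 7x⁷. Subtract (7x⁷)·D = 7x⁸ − 56x⁷. Remainder: −7x⁷ + 48x⁶ + 63x⁵ − x⁴ + 65x³ + 54x² + 21x − 48.
Step 2: lead(−7x⁷ + 48x⁶ + 63x⁵ − x⁴ + 65x³ + 54x² + 21x − 48) ÷ lead(D) = −7x⁷ ÷ x = −7x⁶. Subtract (−7x⁶)·D = −7x⁷ + 56x⁶. Remainder: −8x⁶ + 63x⁵ − x⁴ + 65x³ + 54x² + 21x − 48.
Step 3: lead(−8x⁶ + 63x⁵ − x⁴ + 65x³ + 54x² + 21x − 48) ÷ lead(D) = −8x⁶ ÷ x = −8x⁵. Subtract (−8x⁵)·D = −8x⁶ + 64x⁵. Remainder: −x⁵ − x⁴ + 65x³ + 54x² + 21x − 48.
Step 4: lead(−x⁵ − x⁴ + 65x³ + 54x² + 21x − 48) ÷ lead(D) = −x⁵ ÷ x = −x⁴. Subtract (−x⁴)·D = −x⁵ + 8x⁴. Remainder: −9x⁴ + 65x³ + 54x² + 21x − 48.
Step 5: lead(−9x⁴ + 65x³ + 54x² + 21x − 48) ÷ lead(D) = −9x⁴ ÷ x = −9x³. Subtract (−9x³)·D = −9x⁴ + 72x³. Remainder: −7x³ + 54x² + 21x − 48.
Step 6: lead(−7x³ + 54x² + 21x − 48) ÷ lead(D) = −7x³ ÷ x = −7x². Subtract (−7x²)·D = −7x³ + 56x². Remainder: −2x² + 21x − 48.
Step 7: lead(−2x² + 21x − 48) ÷ lead(D) = −2x² ÷ x = −2x. Subtract (−2x)·D = −2x² + 16x. Remainder: 5x − 48.
Step 8: lead(5x − 48) ÷ lead(D) = 5x ÷ x = 5. Subtract (5)·D = 5x − 40. Remainder: −8.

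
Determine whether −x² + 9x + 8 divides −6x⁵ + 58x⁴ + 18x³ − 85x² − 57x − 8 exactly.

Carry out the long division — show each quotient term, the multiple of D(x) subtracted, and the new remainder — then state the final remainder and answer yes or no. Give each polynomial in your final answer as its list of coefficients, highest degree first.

R = [0], so D(x) is a factor of P(x). yes

Step 1: lead(−6x⁵ + 58x⁴ + 18x³ − 85x² − 57x − 8) ÷ lead(D) = −6x⁵ ÷ −x² = 6x³. Subtract (6x³)·D = −6x⁵ + 54x⁴ + 48x³. Remainder: 4x⁴ − 30x³ − 85x² − 57x − 8.
Step 2: lead(4x⁴ − 30x³ − 85x² − 57x − 8) ÷ lead(D) = 4x⁴ ÷ −x² = −4x². Subtract (−4x²)·D = 4x⁴ − 36x³ − 32x². Remainder: 6x³ − 53x² − 57x − 8.
Step 3: lead(6x³ − 53x² − 57x − 8) ÷ lead(D) = 6x³ ÷ −x² = −6x. Subtract (−6x)·D = 6x³ − 54x² − 48x. Remainder: x² − 9x − 8.
Step 4: lead(x² − 9x − 8) ÷ lead(D) = x² ÷ −x² = −1. Subtract (−1)·D = x² − 9x − 8. Remainder: 0.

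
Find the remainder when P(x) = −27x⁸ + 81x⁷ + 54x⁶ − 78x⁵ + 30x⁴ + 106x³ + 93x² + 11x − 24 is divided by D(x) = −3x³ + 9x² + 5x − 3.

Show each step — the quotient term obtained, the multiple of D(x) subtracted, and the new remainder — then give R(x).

Step 1: lead(−27x⁸ + 81x⁷ + 54x⁶ − 78x⁵ + 30x⁴ + 106x³ + 93x² + 11x − 24) ÷ lead(D) = −27x⁸ ÷ −3x³ = 9x⁵. Subtract (9x⁵)·D = −27x⁸ + 81x⁷ + 45x⁶ − 27x⁵. Remainder: 9x⁶ − 51x⁵ + 30x⁴ + 106x³ + 93x² + 11x − 24.
Step 2: lead(9x⁶ − 51x⁵ + 30x⁴ + 106x³ + 93x² + 11x − 24) ÷ lead(D) = 9x⁶ ÷ −3x³ = −3x³. Subtract (−3x³)·D = 9x⁶ − 27x⁵ − 15x⁴ + 9x³. Remainder: −24x⁵ + 45x⁴ + 97x³ + 93x² + 11x − 24.
Step 3: lead(−24x⁵ + 45x⁴ + 97x³ + 93x² + 11x − 24) ÷ lead(D) = −24x⁵ ÷ −3x³ = 8x². Subtract (8x²)·D = −24x⁵ + 72x⁴ + 40x³ − 24x². Remainder: −27x⁴ + 57x³ + 117x² + 11x − 24.
Step 4: lead(−27x⁴ + 57x³ + 117x² + 11x − 24) ÷ lead(D) = −27x⁴ ÷ −3x³ = 9x. Subtract (9x)·D = −27x⁴ + 81x³ + 45x² − 27x. Remainder: −24x³ + 72x² + 38x − 24.
Step 5: lead(−24x³ + 72x² + 38x − 24) ÷ lead(D) = −24x³ ÷ −3x³ = 8. Subtract (8)·D = −24x³ + 72x² + 40x − 24. Remainder: −2x.

R(x) = −2x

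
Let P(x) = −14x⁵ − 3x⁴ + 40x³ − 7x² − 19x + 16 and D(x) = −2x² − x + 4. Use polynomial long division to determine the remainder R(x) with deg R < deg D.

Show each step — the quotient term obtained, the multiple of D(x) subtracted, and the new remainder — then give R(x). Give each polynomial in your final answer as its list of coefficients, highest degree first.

R = [3, 8]

Step 1: lead(−14x⁵ − 3x⁴ + 40x³ − 7x² − 19x + 16) ÷ lead(D) = −14x⁵ ÷ −2x² = 7x³. Subtract (7x³)·D = −14x⁵ − 7x⁴ + 28x³. Remainder: 4x⁴ + 12x³ − 7x² − 19x + 16.
Step 2: lead(4x⁴ + 12x³ − 7x² − 19x + 16) ÷ lead(D) = 4x⁴ ÷ −2x² = −2x². Subtract (−2x²)·D = 4x⁴ + 2x³ − 8x². Remainder: 10x³ + x² − 19x + 16.
Step 3: lead(10x³ + x² − 19x + 16) ÷ lead(D) = 10x³ ÷ −2x² = −5x. Subtract (−5x)·D = 10x³ + 5x² − 20x. Remainder: −4x² + x + 16.
Step 4: lead(−4x² + x + 16) ÷ lead(D) = −4x² ÷ −2x² = 2. Subtract (2)·D = −4x² − 2x + 8. Remainder: 3x + 8.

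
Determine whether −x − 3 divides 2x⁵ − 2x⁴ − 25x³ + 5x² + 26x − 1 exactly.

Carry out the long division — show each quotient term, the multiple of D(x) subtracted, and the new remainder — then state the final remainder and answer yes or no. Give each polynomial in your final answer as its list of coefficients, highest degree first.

R = [-7], so D(x) is not a factor of P(x). no

Step 1: lead(2x⁵ − 2x⁴ − 25x³ + 5x² + 26x − 1) ÷ lead(D) = 2x⁵ ÷ −x = −2x⁴. Subtract (−2x⁴)·D = 2x⁵ + 6x⁴. Remainder: −8x⁴ − 25x³ + 5x² + 26x − 1.
Step 2: lead(−8x⁴ − 25x³ + 5x² + 26x − 1) ÷ lead(D) = −8x⁴ ÷ −x = 8x³. Subtract (8x³)·D = −8x⁴ − 24x³. Remainder: −x³ + 5x² + 26x − 1.
Step 3: lead(−x³ + 5x² + 26x − 1) ÷ lead(D) = −x³ ÷ −x = x². Subtract (x²)·D = −x³ − 3x². Remainder: 8x² + 26x − 1.
Step 4: lead(8x² + 26x − 1) ÷ lead(D) = 8x² ÷ −x = −8x. Subtract (−8x)·D = 8x² + 24x. Remainder: 2x − 1.
Step 5: lead(2x − 1) ÷ lead(D) = 2x ÷ −x = −2. Subtract (−2)·D = 2x + 6. Remainder: −7.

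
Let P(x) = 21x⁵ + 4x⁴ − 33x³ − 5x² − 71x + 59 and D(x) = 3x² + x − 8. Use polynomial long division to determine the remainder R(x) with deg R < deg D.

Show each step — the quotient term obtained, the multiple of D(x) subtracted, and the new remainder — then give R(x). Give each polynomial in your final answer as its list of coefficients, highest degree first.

Step 1: lead(21x⁵ + 4x⁴ − 33x³ − 5x² − 71x + 59) ÷ lead(D) = 21x⁵ ÷ 3x² = 7x³. Subtract (7x³)·D = 21x⁵ + 7x⁴ − 56x³. Remainder: −3x⁴ + 23x³ − 5x² − 71x + 59.
Step 2: lead(−3x⁴ + 23x³ − 5x² − 71x + 59) ÷ lead(D) = −3x⁴ ÷ 3x² = −x². Subtract (−x²)·D = −3x⁴ − x³ + 8x². Remainder: 24x³ − 13x² − 71x + 59.
Step 3: lead(24x³ − 13x² − 71x + 59) ÷ lead(D) = 24x³ ÷ 3x² = 8x. Subtract (8x)·D = 24x³ + 8x² − 64x. Remainder: −21x² − 7x + 59.
Step 4: lead(−21x² − 7x + 59) ÷ lead(D) = −21x² ÷ 3x² = −7. Subtract (−7)·D = −21x² − 7x + 56. Remainder: 3.

R = [3]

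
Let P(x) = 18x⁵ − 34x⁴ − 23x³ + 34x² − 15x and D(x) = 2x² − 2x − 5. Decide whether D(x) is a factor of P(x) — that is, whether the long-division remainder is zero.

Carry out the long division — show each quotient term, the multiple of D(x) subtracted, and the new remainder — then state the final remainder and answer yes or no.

R(x) = 0, so D(x) is a factor of P(x). yes

Step 1: lead(18x⁵ − 34x⁴ − 23x³ + 34x² − 15x) ÷ lead(D) = 18x⁵ ÷ 2x² = 9x³. Subtract (9x³)·D = 18x⁵ − 18x⁴ − 45x³. Remainder: −16x⁴ + 22x³ + 34x² − 15x.
Step 2: lead(−16x⁴ + 22x³ + 34x² − 15x) ÷ lead(D) = −16x⁴ ÷ 2x² = −8x². Subtract (−8x²)·D = −16x⁴ + 16x³ + 40x². Remainder: 6x³ − 6x² − 15x.
Step 3: lead(6x³ − 6x² − 15x) ÷ lead(D) = 6x³ ÷ 2x² = 3x. Subtract (3x)·D = 6x³ − 6x² − 15x. Remainder: 0.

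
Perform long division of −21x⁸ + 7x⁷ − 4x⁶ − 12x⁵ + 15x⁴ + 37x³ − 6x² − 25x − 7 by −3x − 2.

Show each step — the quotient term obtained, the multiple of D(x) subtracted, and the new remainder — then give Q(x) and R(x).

Step 1: lead(−21x⁸ + 7x⁷ − 4x⁶ − 12x⁵ + 15x⁴ + 37x³ − 6x² − 25x − 7) ÷ lead(D) = −21x⁸ ÷ −3x = 7x⁷. Subtract (7x⁷)·D = −21x⁸ − 14x⁷. Remainder: 21x⁷ − 4x⁶ − 12x⁵ + 15x⁴ + 37x³ − 6x² − 25x − 7.
Step 2: lead(21x⁷ − 4x⁶ − 12x⁵ + 15x⁴ + 37x³ − 6x² − 25x − 7) ÷ lead(D) = 21x⁷ ÷ −3x = −7x⁶. Subtract (−7x⁶)·D = 21x⁷ + 14x⁶. Remainder: −18x⁶ − 12x⁵ + 15x⁴ + 37x³ − 6x² − 25x − 7.
Step 3: lead(−18x⁶ − 12x⁵ + 15x⁴ + 37x³ − 6x² − 25x − 7) ÷ lead(D) = −18x⁶ ÷ −3x = 6x⁵. Subtract (6x⁵)·D = −18x⁶ − 12x⁵. Remainder: 15x⁴ + 37x³ − 6x² − 25x − 7.
Step 4: lead(15x⁴ + 37x³ − 6x² − 25x − 7) ÷ lead(D) = 15x⁴ ÷ −3x = −5x³. Subtract (−5x³)·D = 15x⁴ + 10x³. Remainder: 27x³ − 6x² − 25x − 7.
Step 5: lead(27x³ − 6x² − 25x − 7) ÷ lead(D) = 27x³ ÷ −3x = −9x². Subtract (−9x²)·D = 27x³ + 18x². Remainder: −24x² − 25x − 7.
Step 6: lead(−24x² − 25x − 7) ÷ lead(D) = −24x² ÷ −3x = 8x. Subtract (8x)·D = −24x² − 16x. Remainder: −9x − 7.
Step 7: lead(−9x − 7) ÷ lead(D) = −9x ÷ −3x = 3. Subtract (3)·D = −9x − 6. Remainder: −1.

Q(x) = 7x⁷ − 7x⁶ + 6x⁵ − 5x³ − 9x² + 8x + 3; R(x) = −1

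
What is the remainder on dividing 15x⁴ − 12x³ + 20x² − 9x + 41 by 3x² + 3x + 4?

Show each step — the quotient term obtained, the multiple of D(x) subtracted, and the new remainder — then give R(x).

R(x) = 5

Step 1: lead(15x⁴ − 12x³ + 20x² − 9x + 41) ÷ lead(D) = 15x⁴ ÷ 3x² = 5x². Subtract (5x²)·D = 15x⁴ + 15x³ + 20x². Remainder: −27x³ − 9x + 41.
Step 2: lead(−27x³ − 9x + 41) ÷ lead(D) = −27x³ ÷ 3x² = −9x. Subtract (−9x)·D = −27x³ − 27x² − 36x. Remainder: 27x² + 27x + 41.
Step 3: lead(27x² + 27x + 41) ÷ lead(D) = 27x² ÷ 3x² = 9. Subtract (9)·D = 27x² + 27x + 36. Remainder: 5.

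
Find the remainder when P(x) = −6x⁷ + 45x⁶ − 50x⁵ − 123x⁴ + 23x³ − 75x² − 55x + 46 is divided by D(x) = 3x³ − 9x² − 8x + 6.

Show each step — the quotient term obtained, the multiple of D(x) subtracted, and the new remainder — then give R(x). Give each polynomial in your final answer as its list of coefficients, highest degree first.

Step 1: lead(−6x⁷ + 45x⁶ − 50x⁵ − 123x⁴ + 23x³ − 75x² − 55x + 46) ÷ lead(D) = −6x⁷ ÷ 3x³ = −2x⁴. Subtract (−2x⁴)·D = −6x⁷ + 18x⁶ + 16x⁵ − 12x⁴. Remainder: 27x⁶ − 66x⁵ − 111x⁴ + 23x³ − 75x² − 55x + 46.
Step 2: lead(27x⁶ − 66x⁵ − 111x⁴ + 23x³ − 75x² − 55x + 46) ÷ lead(D) = 27x⁶ ÷ 3x³ = 9x³. Subtract (9x³)·D = 27x⁶ − 81x⁵ − 72x⁴ + 54x³. Remainder: 15x⁵ − 39x⁴ − 31x³ − 75x² − 55x + 46.
Step 3: lead(15x⁵ − 39x⁴ − 31x³ − 75x² − 55x + 46) ÷ lead(D) = 15x⁵ ÷ 3x³ = 5x². Subtract (5x²)·D = 15x⁵ − 45x⁴ − 40x³ + 30x². Remainder: 6x⁴ + 9x³ − 105x² − 55x + 46.
Step 4: lead(6x⁴ + 9x³ − 105x² − 55x + 46) ÷ lead(D) = 6x⁴ ÷ 3x³ = 2x. Subtract (2x)·D = 6x⁴ − 18x³ − 16x² + 12x. Remainder: 27x³ − 89x² − 67x + 46.
Step 5: lead(27x³ − 89x² − 67x + 46) ÷ lead(D) = 27x³ ÷ 3x³ = 9. Subtract (9)·D = 27x³ − 81x² − 72x + 54. Remainder: −8x² + 5x − 8.

R = [-8, 5, -8]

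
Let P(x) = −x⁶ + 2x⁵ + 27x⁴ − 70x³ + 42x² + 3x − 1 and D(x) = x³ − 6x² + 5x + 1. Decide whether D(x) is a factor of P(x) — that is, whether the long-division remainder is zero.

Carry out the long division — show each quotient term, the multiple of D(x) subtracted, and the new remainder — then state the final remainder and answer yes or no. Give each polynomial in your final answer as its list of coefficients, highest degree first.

Step 1: lead(−x⁶ + 2x⁵ + 27x⁴ − 70x³ + 42x² + 3x − 1) ÷ lead(D) = −x⁶ ÷ x³ = −x³. Subtract (−x³)·D = −x⁶ + 6x⁵ − 5x⁴ − x³. Remainder: −4x⁵ + 32x⁴ − 69x³ + 42x² + 3x − 1.
Step 2: lead(−4x⁵ + 32x⁴ − 69x³ + 42x² + 3x − 1) ÷ lead(D) = −4x⁵ ÷ x³ = −4x². Subtract (−4x²)·D = −4x⁵ + 24x⁴ − 20x³ − 4x². Remainder: 8x⁴ − 49x³ + 46x² + 3x − 1.
Step 3: lead(8x⁴ − 49x³ + 46x² + 3x − 1) ÷ lead(D) = 8x⁴ ÷ x³ = 8x. Subtract (8x)·D = 8x⁴ − 48x³ + 40x² + 8x. Remainder: −x³ + 6x² − 5x − 1.
Step 4: lead(−x³ + 6x² − 5x − 1) ÷ lead(D) = −x³ ÷ x³ = −1. Subtract (−1)·D = −x³ + 6x² − 5x − 1. Remainder: 0.

R = [0], so D(x) is a factor of P(x). yes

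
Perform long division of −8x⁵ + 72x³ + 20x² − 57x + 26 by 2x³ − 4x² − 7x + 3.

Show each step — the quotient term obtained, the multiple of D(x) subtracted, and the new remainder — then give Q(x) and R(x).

Q(x) = −4x² − 8x + 6; R(x) = 9x + 8

Step 1: lead(−8x⁵ + 72x³ + 20x² − 57x + 26) ÷ lead(D) = −8x⁵ ÷ 2x³ = −4x². Subtract (−4x²)·D = −8x⁵ + 16x⁴ + 28x³ − 12x². Remainder: −16x⁴ + 44x³ + 32x² − 57x + 26.
Step 2: lead(−16x⁴ + 44x³ + 32x² − 57x + 26) ÷ lead(D) = −16x⁴ ÷ 2x³ = −8x. Subtract (−8x)·D = −16x⁴ + 32x³ + 56x² − 24x. Remainder: 12x³ − 24x² − 33x + 26.
Step 3: lead(12x³ − 24x² − 33x + 26) ÷ lead(D) = 12x³ ÷ 2x³ = 6. Subtract (6)·D = 12x³ − 24x² − 42x + 18. Remainder: 9x + 8.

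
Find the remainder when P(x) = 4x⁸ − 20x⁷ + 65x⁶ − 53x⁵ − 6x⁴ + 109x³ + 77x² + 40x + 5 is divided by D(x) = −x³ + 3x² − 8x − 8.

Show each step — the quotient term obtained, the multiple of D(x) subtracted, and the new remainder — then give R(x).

R(x) = −3

Step 1: lead(4x⁸ − 20x⁷ + 65x⁶ − 53x⁵ − 6x⁴ + 109x³ + 77x² + 40x + 5) ÷ lead(D) = 4x⁸ ÷ −x³ = −4x⁵. Subtract (−4x⁵)·D = 4x⁸ − 12x⁷ + 32x⁶ + 32x⁵. Remainder: −8x⁷ + 33x⁶ − 85x⁵ − 6x⁴ + 109x³ + 77x² + 40x + 5.
Step 2: lead(−8x⁷ + 33x⁶ − 85x⁵ − 6x⁴ + 109x³ + 77x² + 40x + 5) ÷ lead(D) = −8x⁷ ÷ −x³ = 8x⁴. Subtract (8x⁴)·D = −8x⁷ + 24x⁶ − 64x⁵ − 64x⁴. Remainder: 9x⁶ − 21x⁵ + 58x⁴ + 109x³ + 77x² + 40x + 5.
Step 3: lead(9x⁶ − 21x⁵ + 58x⁴ + 109x³ + 77x² + 40x + 5) ÷ lead(D) = 9x⁶ ÷ −x³ = −9x³. Subtract (−9x³)·D = 9x⁶ − 27x⁵ + 72x⁴ + 72x³. Remainder: 6x⁵ − 14x⁴ + 37x³ + 77x² + 40x + 5.
Step 4: lead(6x⁵ − 14x⁴ + 37x³ + 77x² + 40x + 5) ÷ lead(D) = 6x⁵ ÷ −x³ = −6x². Subtract (−6x²)·D = 6x⁵ − 18x⁴ + 48x³ + 48x². Remainder: 4x⁴ − 11x³ + 29x² + 40x + 5.
Step 5: lead(4x⁴ − 11x³ + 29x² + 40x + 5) ÷ lead(D) = 4x⁴ ÷ −x³ = −4x. Subtract (−4x)·D = 4x⁴ − 12x³ + 32x² + 32x. Remainder: x³ − 3x² + 8x + 5.
Step 6: lead(x³ − 3x² + 8x + 5) ÷ lead(D) = x³ ÷ −x³ = −1. Subtract (−1)·D = x³ − 3x² + 8x + 8. Remainder: −3.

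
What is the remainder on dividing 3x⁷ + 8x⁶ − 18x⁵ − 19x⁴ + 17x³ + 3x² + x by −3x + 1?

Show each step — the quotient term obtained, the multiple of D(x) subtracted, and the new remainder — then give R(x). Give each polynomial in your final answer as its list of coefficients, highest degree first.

R = [1]

Step 1: lead(3x⁷ + 8x⁶ − 18x⁵ − 19x⁴ + 17x³ + 3x² + x) ÷ lead(D) = 3x⁷ ÷ −3x = −x⁶. Subtract (−x⁶)·D = 3x⁷ − x⁶. Remainder: 9x⁶ − 18x⁵ − 19x⁴ + 17x³ + 3x² + x.
Step 2: lead(9x⁶ − 18x⁵ − 19x⁴ + 17x³ + 3x² + x) ÷ lead(D) = 9x⁶ ÷ −3x = −3x⁵. Subtract (−3x⁵)·D = 9x⁶ − 3x⁵. Remainder: −15x⁵ − 19x⁴ + 17x³ + 3x² + x.
Step 3: lead(−15x⁵ − 19x⁴ + 17x³ + 3x² + x) ÷ lead(D) = −15x⁵ ÷ −3x = 5x⁴. Subtract (5x⁴)·D = −15x⁵ + 5x⁴. Remainder: −24x⁴ + 17x³ + 3x² + x.
Step 4: lead(−24x⁴ + 17x³ + 3x² + x) ÷ lead(D) = −24x⁴ ÷ −3x = 8x³. Subtract (8x³)·D = −24x⁴ + 8x³. Remainder: 9x³ + 3x² + x.
Step 5: lead(9x³ + 3x² + x) ÷ lead(D) = 9x³ ÷ −3x = −3x². Subtract (−3x²)·D = 9x³ − 3x². Remainder: 6x² + x.
Step 6: lead(6x² + x) ÷ lead(D) = 6x² ÷ −3x = −2x. Subtract (−2x)·D = 6x² − 2x. Remainder: 3x.
Step 7: lead(3x) ÷ lead(D) = 3x ÷ −3x = −1. Subtract (−1)·D = 3x − 1. Remainder: 1.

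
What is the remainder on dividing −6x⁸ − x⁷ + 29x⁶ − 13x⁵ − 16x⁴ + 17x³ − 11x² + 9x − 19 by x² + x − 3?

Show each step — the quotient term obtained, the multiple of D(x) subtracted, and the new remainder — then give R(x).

R(x) = −2x + 5

Step 1: lead(−6x⁸ − x⁷ + 29x⁶ − 13x⁵ − 16x⁴ + 17x³ − 11x² + 9x − 19) ÷ lead(D) = −6x⁸ ÷ x² = −6x⁶. Subtract (−6x⁶)·D = −6x⁸ − 6x⁷ + 18x⁶. Remainder: 5x⁷ + 11x⁶ − 13x⁵ − 16x⁴ + 17x³ − 11x² + 9x − 19.
Step 2: lead(5x⁷ + 11x⁶ − 13x⁵ − 16x⁴ + 17x³ − 11x² + 9x − 19) ÷ lead(D) = 5x⁷ ÷ x² = 5x⁵. Subtract (5x⁵)·D = 5x⁷ + 5x⁶ − 15x⁵. Remainder: 6x⁶ + 2x⁵ − 16x⁴ + 17x³ − 11x² + 9x − 19.
Step 3: lead(6x⁶ + 2x⁵ − 16x⁴ + 17x³ − 11x² + 9x − 19) ÷ lead(D) = 6x⁶ ÷ x² = 6x⁴. Subtract (6x⁴)·D = 6x⁶ + 6x⁵ − 18x⁴. Remainder: −4x⁵ + 2x⁴ + 17x³ − 11x² + 9x − 19.
Step 4: lead(−4x⁵ + 2x⁴ + 17x³ − 11x² + 9x − 19) ÷ lead(D) = −4x⁵ ÷ x² = −4x³. Subtract (−4x³)·D = −4x⁵ − 4x⁴ + 12x³. Remainder: 6x⁴ + 5x³ − 11x² + 9x − 19.
Step 5: lead(6x⁴ + 5x³ − 11x² + 9x − 19) ÷ lead(D) = 6x⁴ ÷ x² = 6x². Subtract (6x²)·D = 6x⁴ + 6x³ − 18x². Remainder: −x³ + 7x² + 9x − 19.
Step 6: lead(−x³ + 7x² + 9x − 19) ÷ lead(D) = −x³ ÷ x² = −x. Subtract (−x)·D = −x³ − x² + 3x. Remainder: 8x² + 6x − 19.
Step 7: lead(8x² + 6x − 19) ÷ lead(D) = 8x² ÷ x² = 8. Subtract (8)·D = 8x² + 8x − 24. Remainder: −2x + 5.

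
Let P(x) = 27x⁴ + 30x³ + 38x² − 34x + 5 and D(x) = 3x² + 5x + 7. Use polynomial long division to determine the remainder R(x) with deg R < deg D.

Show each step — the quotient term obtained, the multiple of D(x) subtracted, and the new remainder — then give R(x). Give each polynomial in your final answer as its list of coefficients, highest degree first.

R = [1, 5]

Step 1: lead(27x⁴ + 30x³ + 38x² − 34x + 5) ÷ lead(D) = 27x⁴ ÷ 3x² = 9x². Subtract (9x²)·D = 27x⁴ + 45x³ + 63x². Remainder: −15x³ − 25x² − 34x + 5.
Step 2: lead(−15x³ − 25x² − 34x + 5) ÷ lead(D) = −15x³ ÷ 3x² = −5x. Subtract (−5x)·D = −15x³ − 25x² − 35x. Remainder: x + 5.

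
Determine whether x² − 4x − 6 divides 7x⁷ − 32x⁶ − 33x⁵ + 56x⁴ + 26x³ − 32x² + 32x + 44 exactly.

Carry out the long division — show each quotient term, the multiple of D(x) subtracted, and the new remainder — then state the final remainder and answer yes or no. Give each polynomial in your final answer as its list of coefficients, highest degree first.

Step 1: lead(7x⁷ − 32x⁶ − 33x⁵ + 56x⁴ + 26x³ − 32x² + 32x + 44) ÷ lead(D) = 7x⁷ ÷ x² = 7x⁵. Subtract (7x⁵)·D = 7x⁷ − 28x⁶ − 42x⁵. Remainder: −4x⁶ + 9x⁵ + 56x⁴ + 26x³ − 32x² + 32x + 44.
Step 2: lead(−4x⁶ + 9x⁵ + 56x⁴ + 26x³ − 32x² + 32x + 44) ÷ lead(D) = −4x⁶ ÷ x² = −4x⁴. Subtract (−4x⁴)·D = −4x⁶ + 16x⁵ + 24x⁴. Remainder: −7x⁵ + 32x⁴ + 26x³ − 32x² + 32x + 44.
Step 3: lead(−7x⁵ + 32x⁴ + 26x³ − 32x² + 32x + 44) ÷ lead(D) = −7x⁵ ÷ x² = −7x³. Subtract (−7x³)·D = −7x⁵ + 28x⁴ + 42x³. Remainder: 4x⁴ − 16x³ − 32x² + 32x + 44.
Step 4: lead(4x⁴ − 16x³ − 32x² + 32x + 44) ÷ lead(D) = 4x⁴ ÷ x² = 4x². Subtract (4x²)·D = 4x⁴ − 16x³ − 24x². Remainder: −8x² + 32x + 44.
Step 5: lead(−8x² + 32x + 44) ÷ lead(D) = −8x² ÷ x² = −8. Subtract (−8)·D = −8x² + 32x + 48. Remainder: −4.

R = [-4], so D(x) is not a factor of P(x). no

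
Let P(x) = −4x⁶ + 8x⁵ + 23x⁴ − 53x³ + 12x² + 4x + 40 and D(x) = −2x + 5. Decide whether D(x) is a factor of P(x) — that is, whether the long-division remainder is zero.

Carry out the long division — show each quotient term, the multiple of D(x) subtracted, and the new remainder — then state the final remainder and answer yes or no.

Step 1: lead(−4x⁶ + 8x⁵ + 23x⁴ − 53x³ + 12x² + 4x + 40) ÷ lead(D) = −4x⁶ ÷ −2x = 2x⁵. Subtract (2x⁵)·D = −4x⁶ + 10x⁵. Remainder: −2x⁵ + 23x⁴ − 53x³ + 12x² + 4x + 40.
Step 2: lead(−2x⁵ + 23x⁴ − 53x³ + 12x² + 4x + 40) ÷ lead(D) = −2x⁵ ÷ −2x = x⁴. Subtract (x⁴)·D = −2x⁵ + 5x⁴. Remainder: 18x⁴ − 53x³ + 12x² + 4x + 40.
Step 3: lead(18x⁴ − 53x³ + 12x² + 4x + 40) ÷ lead(D) = 18x⁴ ÷ −2x = −9x³. Subtract (−9x³)·D = 18x⁴ − 45x³. Remainder: −8x³ + 12x² + 4x + 40.
Step 4: lead(−8x³ + 12x² + 4x + 40) ÷ lead(D) = −8x³ ÷ −2x = 4x². Subtract (4x²)·D = −8x³ + 20x². Remainder: −8x² + 4x + 40.
Step 5: lead(−8x² + 4x + 40) ÷ lead(D) = −8x² ÷ −2x = 4x. Subtract (4x)·D = −8x² + 20x. Remainder: −16x + 40.
Step 6: lead(−16x + 40) ÷ lead(D) = −16x ÷ −2x = 8. Subtract (8)·D = −16x + 40. Remainder: 0.

R(x) = 0, so D(x) is a factor of P(x). yes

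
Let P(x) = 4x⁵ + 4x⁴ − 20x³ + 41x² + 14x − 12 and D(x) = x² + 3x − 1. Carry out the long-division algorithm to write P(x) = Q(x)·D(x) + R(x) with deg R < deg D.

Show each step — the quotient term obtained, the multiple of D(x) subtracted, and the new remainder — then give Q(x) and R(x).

Step 1: lead(4x⁵ + 4x⁴ − 20x³ + 41x² + 14x − 12) ÷ lead(D) = 4x⁵ ÷ x² = 4x³. Subtract (4x³)·D = 4x⁵ + 12x⁴ − 4x³. Remainder: −8x⁴ − 16x³ + 41x² + 14x − 12.
Step 2: lead(−8x⁴ − 16x³ + 41x² + 14x − 12) ÷ lead(D) = −8x⁴ ÷ x² = −8x². Subtract (−8x²)·D = −8x⁴ − 24x³ + 8x². Remainder: 8x³ + 33x² + 14x − 12.
Step 3: lead(8x³ + 33x² + 14x − 12) ÷ lead(D) = 8x³ ÷ x² = 8x. Subtract (8x)·D = 8x³ + 24x² − 8x. Remainder: 9x² + 22x − 12.
Step 4: lead(9x² + 22x − 12) ÷ lead(D) = 9x² ÷ x² = 9. Subtract (9)·D = 9x² + 27x − 9. Remainder: −5x − 3.

Q(x) = 4x³ − 8x² + 8x + 9; R(x) = −5x − 3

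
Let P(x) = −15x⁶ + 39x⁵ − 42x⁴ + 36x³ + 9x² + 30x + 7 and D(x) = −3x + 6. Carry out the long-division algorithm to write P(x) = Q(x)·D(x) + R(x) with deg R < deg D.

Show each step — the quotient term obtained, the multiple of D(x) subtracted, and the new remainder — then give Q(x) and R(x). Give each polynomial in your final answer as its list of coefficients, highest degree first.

Q = [5, -3, 8, 4, 5, 0]; R = [7]

Step 1: lead(−15x⁶ + 39x⁵ − 42x⁴ + 36x³ + 9x² + 30x + 7) ÷ lead(D) = −15x⁶ ÷ −3x = 5x⁵. Subtract (5x⁵)·D = −15x⁶ + 30x⁵. Remainder: 9x⁵ − 42x⁴ + 36x³ + 9x² + 30x + 7.
Step 2: lead(9x⁵ − 42x⁴ + 36x³ + 9x² + 30x + 7) ÷ lead(D) = 9x⁵ ÷ −3x = −3x⁴. Subtract (−3x⁴)·D = 9x⁵ − 18x⁴. Remainder: −24x⁴ + 36x³ + 9x² + 30x + 7.
Step 3: lead(−24x⁴ + 36x³ + 9x² + 30x + 7) ÷ lead(D) = −24x⁴ ÷ −3x = 8x³. Subtract (8x³)·D = −24x⁴ + 48x³. Remainder: −12x³ + 9x² + 30x + 7.
Step 4: lead(−12x³ + 9x² + 30x + 7) ÷ lead(D) = −12x³ ÷ −3x = 4x². Subtract (4x²)·D = −12x³ + 24x². Remainder: −15x² + 30x + 7.
Step 5: lead(−15x² + 30x + 7) ÷ lead(D) = −15x² ÷ −3x = 5x. Subtract (5x)·D = −15x² + 30x. Remainder: 7.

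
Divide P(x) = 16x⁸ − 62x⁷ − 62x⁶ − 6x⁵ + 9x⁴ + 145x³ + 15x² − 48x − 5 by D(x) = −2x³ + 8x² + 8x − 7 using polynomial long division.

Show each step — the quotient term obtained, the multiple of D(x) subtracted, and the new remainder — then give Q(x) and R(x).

Q(x) = −8x⁵ − x⁴ − 5x³ + 7x² + 7x + 1; R(x) = −7x + 2

Step 1: lead(16x⁸ − 62x⁷ − 62x⁶ − 6x⁵ + 9x⁴ + 145x³ + 15x² − 48x − 5) ÷ lead(D) = 16x⁸ ÷ −2x³ = −8x⁵. Subtract (−8x⁵)·D = 16x⁸ − 64x⁷ − 64x⁶ + 56x⁵. Remainder: 2x⁷ + 2x⁶ − 62x⁵ + 9x⁴ + 145x³ + 15x² − 48x − 5.
Step 2: lead(2x⁷ + 2x⁶ − 62x⁵ + 9x⁴ + 145x³ + 15x² − 48x − 5) ÷ lead(D) = 2x⁷ ÷ −2x³ = −x⁴. Subtract (−x⁴)·D = 2x⁷ − 8x⁶ − 8x⁵ + 7x⁴. Remainder: 10x⁶ − 54x⁵ + 2x⁴ + 145x³ + 15x² − 48x − 5.
Step 3: lead(10x⁶ − 54x⁵ + 2x⁴ + 145x³ + 15x² − 48x − 5) ÷ lead(D) = 10x⁶ ÷ −2x³ = −5x³. Subtract (−5x³)·D = 10x⁶ − 40x⁵ − 40x⁴ + 35x³. Remainder: −14x⁵ + 42x⁴ + 110x³ + 15x² − 48x − 5.
Step 4: lead(−14x⁵ + 42x⁴ + 110x³ + 15x² − 48x − 5) ÷ lead(D) = −14x⁵ ÷ −2x³ = 7x². Subtract (7x²)·D = −14x⁵ + 56x⁴ + 56x³ − 49x². Remainder: −14x⁴ + 54x³ + 64x² − 48x − 5.
Step 5: lead(−14x⁴ + 54x³ + 64x² − 48x − 5) ÷ lead(D) = −14x⁴ ÷ −2x³ = 7x. Subtract (7x)·D = −14x⁴ + 56x³ + 56x² − 49x. Remainder: −2x³ + 8x² + x − 5.
Step 6: lead(−2x³ + 8x² + x − 5) ÷ lead(D) = −2x³ ÷ −2x³ = 1. Subtract (1)·D = −2x³ + 8x² + 8x − 7. Remainder: −7x + 2.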